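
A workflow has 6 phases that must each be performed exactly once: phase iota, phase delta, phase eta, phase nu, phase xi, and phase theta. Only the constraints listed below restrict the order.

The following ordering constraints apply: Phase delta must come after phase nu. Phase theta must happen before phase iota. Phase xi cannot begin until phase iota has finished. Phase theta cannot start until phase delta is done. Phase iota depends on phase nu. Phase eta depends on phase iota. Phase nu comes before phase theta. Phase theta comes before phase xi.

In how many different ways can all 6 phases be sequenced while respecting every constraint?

Phase nu is the only phase with nothing required before it, so every ordering starts there.
Systematically extending each partial ordering one phase at a time and counting, there are 2 complete orderings.

2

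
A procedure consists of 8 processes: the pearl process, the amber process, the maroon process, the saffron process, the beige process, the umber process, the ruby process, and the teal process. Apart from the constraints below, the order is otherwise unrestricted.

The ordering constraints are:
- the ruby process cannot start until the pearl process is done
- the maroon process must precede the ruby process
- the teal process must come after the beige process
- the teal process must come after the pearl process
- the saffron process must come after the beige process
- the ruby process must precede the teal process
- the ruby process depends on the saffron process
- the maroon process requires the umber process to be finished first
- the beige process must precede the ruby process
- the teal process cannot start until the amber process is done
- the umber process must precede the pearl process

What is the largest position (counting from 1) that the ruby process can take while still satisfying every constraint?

Following the constraints forward from the ruby process, its only required successor is the teal process.
So at least 1 process follows the ruby process, putting the ruby process no later than position 7. That position is achievable by scheduling everything else first.

7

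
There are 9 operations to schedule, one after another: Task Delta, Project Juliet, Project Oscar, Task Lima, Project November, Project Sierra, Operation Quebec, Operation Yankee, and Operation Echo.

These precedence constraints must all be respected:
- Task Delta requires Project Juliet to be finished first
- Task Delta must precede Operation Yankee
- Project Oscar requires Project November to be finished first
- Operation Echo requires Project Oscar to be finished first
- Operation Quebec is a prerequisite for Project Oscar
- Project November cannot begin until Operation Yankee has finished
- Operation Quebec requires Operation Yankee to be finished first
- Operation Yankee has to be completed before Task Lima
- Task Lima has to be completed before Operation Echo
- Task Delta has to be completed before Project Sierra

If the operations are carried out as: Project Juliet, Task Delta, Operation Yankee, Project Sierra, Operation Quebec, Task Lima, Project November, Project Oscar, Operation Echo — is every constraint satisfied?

Yes

Going through the constraints one by one, each required predecessor appears earlier in the sequence than its dependent — e.g. Operation Yankee (position 3) is before Project November (position 7), as required.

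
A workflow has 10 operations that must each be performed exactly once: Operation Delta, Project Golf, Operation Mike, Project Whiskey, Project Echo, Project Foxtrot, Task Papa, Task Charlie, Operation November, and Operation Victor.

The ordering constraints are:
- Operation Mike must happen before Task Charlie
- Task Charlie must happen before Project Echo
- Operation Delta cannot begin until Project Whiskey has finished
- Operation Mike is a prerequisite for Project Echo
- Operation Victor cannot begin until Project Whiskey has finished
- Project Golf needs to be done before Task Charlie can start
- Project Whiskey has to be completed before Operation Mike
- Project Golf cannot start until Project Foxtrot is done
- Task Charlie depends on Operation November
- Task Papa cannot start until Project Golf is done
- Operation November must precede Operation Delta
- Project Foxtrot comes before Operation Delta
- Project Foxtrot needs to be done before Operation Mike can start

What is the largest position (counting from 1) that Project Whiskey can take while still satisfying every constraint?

Every operation that must follow Project Whiskey has to come after it. Tracing all chains starting from Project Whiskey, those operations are: Operation Delta, Operation Mike, Project Echo, Task Charlie, Operation Victor — 5 in total.
So at least 5 operations follow Project Whiskey, putting Project Whiskey no later than position 5. That position is achievable by scheduling everything else first.

5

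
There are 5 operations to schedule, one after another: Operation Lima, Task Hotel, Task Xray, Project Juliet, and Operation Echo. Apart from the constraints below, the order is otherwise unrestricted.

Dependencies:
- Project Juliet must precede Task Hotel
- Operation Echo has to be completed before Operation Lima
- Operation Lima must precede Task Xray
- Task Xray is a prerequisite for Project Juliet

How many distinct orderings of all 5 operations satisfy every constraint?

1

Only Operation Echo has no prerequisites, so it must go first.
Continuing from there, at each step only one operation has all its prerequisites placed, so the ordering is fully determined — there is exactly 1.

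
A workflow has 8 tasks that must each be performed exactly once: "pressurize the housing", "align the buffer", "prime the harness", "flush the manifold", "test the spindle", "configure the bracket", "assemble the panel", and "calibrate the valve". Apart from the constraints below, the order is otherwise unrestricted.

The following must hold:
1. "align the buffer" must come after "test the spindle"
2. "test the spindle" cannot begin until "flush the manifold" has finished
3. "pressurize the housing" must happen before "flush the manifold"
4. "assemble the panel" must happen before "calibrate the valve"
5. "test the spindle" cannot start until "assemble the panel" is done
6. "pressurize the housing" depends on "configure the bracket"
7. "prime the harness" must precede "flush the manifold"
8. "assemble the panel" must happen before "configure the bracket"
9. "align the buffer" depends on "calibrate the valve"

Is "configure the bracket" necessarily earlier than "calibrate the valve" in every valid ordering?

No

No chain of constraints connects "configure the bracket" to "calibrate the valve" in either direction.
A valid ordering placing "calibrate the valve" before "configure the bracket" exists, so the answer is no.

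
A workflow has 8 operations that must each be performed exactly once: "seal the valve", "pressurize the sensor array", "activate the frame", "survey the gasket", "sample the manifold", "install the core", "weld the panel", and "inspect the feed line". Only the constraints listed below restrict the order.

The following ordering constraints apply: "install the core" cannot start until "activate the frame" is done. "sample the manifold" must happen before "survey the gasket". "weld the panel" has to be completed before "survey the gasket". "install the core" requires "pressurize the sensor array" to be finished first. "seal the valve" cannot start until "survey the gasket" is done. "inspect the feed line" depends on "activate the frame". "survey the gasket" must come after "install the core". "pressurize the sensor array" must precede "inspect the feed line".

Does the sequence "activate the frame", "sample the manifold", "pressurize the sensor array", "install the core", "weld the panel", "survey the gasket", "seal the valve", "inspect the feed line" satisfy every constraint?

Yes

Going through the constraints one by one, each required predecessor appears earlier in the sequence than its dependent — e.g. "activate the frame" (position 1) is before "inspect the feed line" (position 8), as required.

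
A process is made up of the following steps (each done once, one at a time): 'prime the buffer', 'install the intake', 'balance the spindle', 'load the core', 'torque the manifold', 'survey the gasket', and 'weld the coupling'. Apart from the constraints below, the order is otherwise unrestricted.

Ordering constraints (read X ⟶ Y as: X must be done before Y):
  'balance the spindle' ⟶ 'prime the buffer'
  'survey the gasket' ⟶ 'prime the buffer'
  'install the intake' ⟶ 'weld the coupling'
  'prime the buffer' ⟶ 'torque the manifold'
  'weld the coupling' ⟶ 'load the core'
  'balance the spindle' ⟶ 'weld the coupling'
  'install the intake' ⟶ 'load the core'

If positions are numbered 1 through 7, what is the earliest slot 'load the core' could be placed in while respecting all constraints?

4

Every step that must precede 'load the core' has to come before it. Tracing all chains that end at 'load the core', those steps are: 'install the intake', 'balance the spindle', 'weld the coupling' — 3 in total.
With 3 mandatory predecessors, the earliest 'load the core' can sit is position 3+1 = 4, and placing just those 3 first achieves it.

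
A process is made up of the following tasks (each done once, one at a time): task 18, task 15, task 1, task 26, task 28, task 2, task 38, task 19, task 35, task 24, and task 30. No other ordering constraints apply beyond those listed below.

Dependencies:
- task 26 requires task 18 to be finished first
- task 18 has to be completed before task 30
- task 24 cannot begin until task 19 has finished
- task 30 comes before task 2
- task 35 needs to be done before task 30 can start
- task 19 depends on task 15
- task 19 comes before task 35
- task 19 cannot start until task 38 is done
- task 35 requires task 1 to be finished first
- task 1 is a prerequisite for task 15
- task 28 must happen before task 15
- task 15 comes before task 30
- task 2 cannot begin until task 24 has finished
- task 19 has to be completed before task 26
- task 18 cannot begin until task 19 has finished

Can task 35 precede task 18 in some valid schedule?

The constraints leave task 35 and task 18 unordered relative to each other; nothing requires task 18 earlier.
That means at least one valid schedule has task 35 before task 18.

Yes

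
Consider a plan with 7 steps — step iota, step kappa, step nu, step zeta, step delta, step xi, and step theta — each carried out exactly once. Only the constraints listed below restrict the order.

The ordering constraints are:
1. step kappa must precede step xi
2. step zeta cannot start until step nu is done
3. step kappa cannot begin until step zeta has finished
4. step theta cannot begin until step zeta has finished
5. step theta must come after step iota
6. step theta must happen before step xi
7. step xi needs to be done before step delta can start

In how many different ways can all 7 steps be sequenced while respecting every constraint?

7

The steps with no prerequisites are step iota, step nu; any of them can be placed first.
Enumerating by repeatedly choosing an available step (one whose prerequisites are all placed) gives 7 distinct complete orderings.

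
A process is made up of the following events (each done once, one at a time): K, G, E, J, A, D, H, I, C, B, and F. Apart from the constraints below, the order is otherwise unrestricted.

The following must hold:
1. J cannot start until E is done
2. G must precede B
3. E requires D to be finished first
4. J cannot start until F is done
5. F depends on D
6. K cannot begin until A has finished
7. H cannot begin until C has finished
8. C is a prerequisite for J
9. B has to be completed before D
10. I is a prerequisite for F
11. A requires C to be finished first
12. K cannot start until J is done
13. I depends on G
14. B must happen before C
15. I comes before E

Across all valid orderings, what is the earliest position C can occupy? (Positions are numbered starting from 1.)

3

Every event that must precede C has to come before it. Tracing all chains that end at C, those events are: G, B — 2 in total.
With 2 mandatory predecessors, the earliest C can sit is position 2+1 = 3, and placing just those 2 first achieves it.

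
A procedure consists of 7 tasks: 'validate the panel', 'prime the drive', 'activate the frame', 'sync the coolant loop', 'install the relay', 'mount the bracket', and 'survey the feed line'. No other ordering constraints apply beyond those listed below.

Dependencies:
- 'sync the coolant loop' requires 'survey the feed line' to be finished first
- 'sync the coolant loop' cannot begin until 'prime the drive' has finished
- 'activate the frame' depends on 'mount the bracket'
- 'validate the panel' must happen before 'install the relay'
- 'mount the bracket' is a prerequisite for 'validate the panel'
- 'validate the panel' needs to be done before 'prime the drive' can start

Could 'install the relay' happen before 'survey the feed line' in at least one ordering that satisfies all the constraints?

Yes

The constraints leave 'install the relay' and 'survey the feed line' unordered relative to each other; nothing requires 'survey the feed line' earlier.
So a valid ordering placing 'install the relay' earlier than 'survey the feed line' exists.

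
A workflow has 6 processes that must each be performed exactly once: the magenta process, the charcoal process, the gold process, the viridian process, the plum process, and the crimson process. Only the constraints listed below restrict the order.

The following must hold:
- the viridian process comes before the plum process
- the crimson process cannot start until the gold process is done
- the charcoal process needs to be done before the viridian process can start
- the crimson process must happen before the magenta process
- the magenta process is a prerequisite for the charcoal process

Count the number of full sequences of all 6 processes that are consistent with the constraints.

Only the gold process has no prerequisites, so it must go first.
Continuing from there, at each step only one process has all its prerequisites placed, so the ordering is fully determined — there is exactly 1.

1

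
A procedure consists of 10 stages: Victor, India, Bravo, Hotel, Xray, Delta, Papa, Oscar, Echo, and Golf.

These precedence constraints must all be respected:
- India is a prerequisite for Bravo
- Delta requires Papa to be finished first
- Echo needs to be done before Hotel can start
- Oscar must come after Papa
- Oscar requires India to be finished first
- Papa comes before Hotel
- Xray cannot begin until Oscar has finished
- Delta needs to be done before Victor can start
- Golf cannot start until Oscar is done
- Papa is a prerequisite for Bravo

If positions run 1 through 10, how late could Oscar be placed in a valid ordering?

8

Every stage that must follow Oscar has to come after it. Tracing all chains starting from Oscar, those stages are: Xray, Golf — 2 in total.
With 2 mandatory successors out of 10 stages total, the latest slot for Oscar is 10−2 = 8, and it's reachable by doing all non-successors before Oscar.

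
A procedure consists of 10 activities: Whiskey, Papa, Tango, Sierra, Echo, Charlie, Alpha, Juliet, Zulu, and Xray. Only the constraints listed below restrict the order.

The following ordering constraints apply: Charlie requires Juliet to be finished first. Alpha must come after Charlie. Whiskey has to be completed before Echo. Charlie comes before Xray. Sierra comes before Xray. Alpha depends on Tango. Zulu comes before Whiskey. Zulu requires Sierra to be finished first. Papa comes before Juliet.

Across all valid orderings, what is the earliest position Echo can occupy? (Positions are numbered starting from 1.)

The activities that are forced before Echo, directly or transitively, are Whiskey, Sierra, Zulu. That's 3 activities.
With 3 mandatory predecessors, the earliest Echo can sit is position 3+1 = 4, and placing just those 3 first achieves it.

4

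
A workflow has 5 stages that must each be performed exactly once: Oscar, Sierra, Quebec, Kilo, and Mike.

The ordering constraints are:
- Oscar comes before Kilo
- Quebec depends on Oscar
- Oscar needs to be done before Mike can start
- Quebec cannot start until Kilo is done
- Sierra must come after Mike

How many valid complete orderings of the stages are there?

Only Oscar has no prerequisites, so it must go first.
Enumerating by repeatedly choosing an available stage (one whose prerequisites are all placed) gives 6 distinct complete orderings.

6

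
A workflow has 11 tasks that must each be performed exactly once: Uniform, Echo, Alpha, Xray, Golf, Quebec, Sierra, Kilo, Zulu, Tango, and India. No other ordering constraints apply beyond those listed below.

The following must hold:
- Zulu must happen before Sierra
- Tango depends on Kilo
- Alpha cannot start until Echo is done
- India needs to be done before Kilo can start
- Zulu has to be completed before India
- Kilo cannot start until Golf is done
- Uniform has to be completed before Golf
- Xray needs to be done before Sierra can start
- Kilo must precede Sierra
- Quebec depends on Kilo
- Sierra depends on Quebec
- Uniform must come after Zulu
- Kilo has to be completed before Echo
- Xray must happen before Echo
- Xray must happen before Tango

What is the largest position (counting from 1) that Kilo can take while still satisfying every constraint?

6

Following every chain forward from Kilo, the tasks that must come later are Echo, Alpha, Quebec, Sierra, Tango — 5 of them.
So at least 5 tasks follow Kilo, putting Kilo no later than position 6. That position is achievable by scheduling everything else first.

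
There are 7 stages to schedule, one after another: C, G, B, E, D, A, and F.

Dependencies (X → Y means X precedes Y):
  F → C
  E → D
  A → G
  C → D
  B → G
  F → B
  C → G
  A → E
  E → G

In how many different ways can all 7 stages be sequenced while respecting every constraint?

46

The stages with no prerequisites are A, F; any of them can be placed first.
Systematically extending each partial ordering one stage at a time and counting, there are 46 complete orderings.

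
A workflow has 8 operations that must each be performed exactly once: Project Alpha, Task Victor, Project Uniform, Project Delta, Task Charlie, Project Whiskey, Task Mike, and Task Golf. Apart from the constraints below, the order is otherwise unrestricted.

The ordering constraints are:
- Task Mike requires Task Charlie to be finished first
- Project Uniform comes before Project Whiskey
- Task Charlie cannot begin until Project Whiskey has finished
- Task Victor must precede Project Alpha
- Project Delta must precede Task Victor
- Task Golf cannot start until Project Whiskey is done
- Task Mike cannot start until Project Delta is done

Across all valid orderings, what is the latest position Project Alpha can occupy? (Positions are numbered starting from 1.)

8

Nothing depends on Project Alpha, so it can be the final operation, position 8.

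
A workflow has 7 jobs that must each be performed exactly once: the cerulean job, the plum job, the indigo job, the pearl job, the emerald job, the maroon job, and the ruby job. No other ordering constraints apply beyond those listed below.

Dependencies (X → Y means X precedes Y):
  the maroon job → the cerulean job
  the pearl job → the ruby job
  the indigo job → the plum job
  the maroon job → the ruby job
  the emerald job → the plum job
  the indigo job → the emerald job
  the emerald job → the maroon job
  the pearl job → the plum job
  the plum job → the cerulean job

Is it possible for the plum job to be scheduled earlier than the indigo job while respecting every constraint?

There is a dependency chain the indigo job → the plum job, so the plum job always comes after the indigo job.
Hence the plum job can never be scheduled before the indigo job.

No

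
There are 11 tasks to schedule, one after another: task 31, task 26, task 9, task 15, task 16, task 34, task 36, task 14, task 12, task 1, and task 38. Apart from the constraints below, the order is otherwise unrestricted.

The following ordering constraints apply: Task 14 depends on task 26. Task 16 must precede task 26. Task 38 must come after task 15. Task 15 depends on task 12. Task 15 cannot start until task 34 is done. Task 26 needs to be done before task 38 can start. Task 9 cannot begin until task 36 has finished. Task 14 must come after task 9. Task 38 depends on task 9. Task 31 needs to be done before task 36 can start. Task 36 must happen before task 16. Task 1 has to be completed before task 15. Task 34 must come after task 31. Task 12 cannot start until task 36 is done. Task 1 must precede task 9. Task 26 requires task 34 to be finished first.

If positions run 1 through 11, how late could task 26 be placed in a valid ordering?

9

The tasks that are forced after task 26, directly or by a chain of constraints, are task 14, task 38. That's 2 tasks.
With 2 mandatory successors out of 11 tasks total, the latest slot for task 26 is 11−2 = 9, and it's reachable by doing all non-successors before task 26.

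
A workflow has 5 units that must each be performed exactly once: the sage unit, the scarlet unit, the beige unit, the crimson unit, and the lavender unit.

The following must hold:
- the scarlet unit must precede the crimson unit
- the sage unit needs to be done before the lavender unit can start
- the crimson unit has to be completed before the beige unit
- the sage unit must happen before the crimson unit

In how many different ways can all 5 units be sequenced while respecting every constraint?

7

2 units have no prerequisites (the sage unit, the scarlet unit), so any of them could come first.
Counting all ways to extend the partial order to a total order gives 7.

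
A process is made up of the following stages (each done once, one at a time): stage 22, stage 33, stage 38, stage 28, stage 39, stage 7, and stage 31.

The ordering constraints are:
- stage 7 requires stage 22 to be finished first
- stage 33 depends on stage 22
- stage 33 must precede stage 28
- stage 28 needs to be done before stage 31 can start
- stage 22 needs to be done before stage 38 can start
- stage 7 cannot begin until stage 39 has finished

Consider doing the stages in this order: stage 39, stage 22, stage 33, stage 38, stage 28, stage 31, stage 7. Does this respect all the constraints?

Yes

Every stated constraint is respected: stage 39 sits at position 1, ahead of stage 7 at position 7, and each of the other listed pairs likewise has the predecessor earlier in the sequence.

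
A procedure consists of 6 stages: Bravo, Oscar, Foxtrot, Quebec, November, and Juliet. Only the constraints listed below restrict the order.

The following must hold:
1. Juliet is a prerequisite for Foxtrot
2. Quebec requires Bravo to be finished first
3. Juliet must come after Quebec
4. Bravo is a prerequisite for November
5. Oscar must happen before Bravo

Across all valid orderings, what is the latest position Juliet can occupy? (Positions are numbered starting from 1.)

5

Following the constraints forward from Juliet, its only required successor is Foxtrot.
With 1 mandatory successor out of 6 stages total, the latest slot for Juliet is 6−1 = 5, and it's reachable by doing all non-successors before Juliet.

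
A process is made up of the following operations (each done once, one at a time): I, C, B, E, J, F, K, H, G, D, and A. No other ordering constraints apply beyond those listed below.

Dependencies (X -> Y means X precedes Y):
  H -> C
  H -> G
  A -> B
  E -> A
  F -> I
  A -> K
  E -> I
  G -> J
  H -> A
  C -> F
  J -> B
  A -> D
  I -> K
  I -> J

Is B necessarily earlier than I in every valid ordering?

In fact the dependencies run the other way: I → J → B.
So B does not have to come before I — it cannot.

No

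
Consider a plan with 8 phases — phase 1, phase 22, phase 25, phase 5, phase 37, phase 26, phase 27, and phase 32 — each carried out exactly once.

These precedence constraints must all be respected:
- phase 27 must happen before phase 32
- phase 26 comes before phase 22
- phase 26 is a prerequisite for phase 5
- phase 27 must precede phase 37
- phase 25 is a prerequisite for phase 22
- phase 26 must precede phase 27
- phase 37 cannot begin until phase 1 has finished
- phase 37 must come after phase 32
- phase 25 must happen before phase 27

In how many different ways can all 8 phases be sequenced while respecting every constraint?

287

The phases with no prerequisites are phase 1, phase 25, phase 26; any of them can be placed first.
Enumerating by repeatedly choosing an available phase (one whose prerequisites are all placed) gives 287 distinct complete orderings.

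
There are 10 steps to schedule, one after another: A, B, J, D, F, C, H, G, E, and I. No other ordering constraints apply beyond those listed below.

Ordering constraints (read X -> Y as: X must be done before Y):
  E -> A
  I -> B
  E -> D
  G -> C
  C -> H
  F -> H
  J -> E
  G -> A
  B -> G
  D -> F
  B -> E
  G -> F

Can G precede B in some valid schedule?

Following B → G, B must precede G in every valid ordering.
So no valid ordering can have G before B.

No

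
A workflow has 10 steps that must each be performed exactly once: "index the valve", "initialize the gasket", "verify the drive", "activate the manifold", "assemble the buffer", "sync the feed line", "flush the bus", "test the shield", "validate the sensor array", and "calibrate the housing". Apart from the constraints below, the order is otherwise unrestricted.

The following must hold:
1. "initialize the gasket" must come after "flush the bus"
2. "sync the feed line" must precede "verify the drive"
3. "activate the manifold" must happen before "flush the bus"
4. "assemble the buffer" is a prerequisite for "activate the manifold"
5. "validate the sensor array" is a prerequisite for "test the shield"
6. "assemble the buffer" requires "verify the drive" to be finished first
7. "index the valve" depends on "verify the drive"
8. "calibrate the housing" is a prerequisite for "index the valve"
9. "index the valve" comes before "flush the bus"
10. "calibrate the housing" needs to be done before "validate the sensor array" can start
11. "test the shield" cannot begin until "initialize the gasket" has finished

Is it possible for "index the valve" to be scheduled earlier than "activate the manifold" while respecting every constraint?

Yes

Nothing in the constraints forces "activate the manifold" before "index the valve" — there is no chain from "activate the manifold" to "index the valve".
That means at least one valid schedule has "index the valve" before "activate the manifold".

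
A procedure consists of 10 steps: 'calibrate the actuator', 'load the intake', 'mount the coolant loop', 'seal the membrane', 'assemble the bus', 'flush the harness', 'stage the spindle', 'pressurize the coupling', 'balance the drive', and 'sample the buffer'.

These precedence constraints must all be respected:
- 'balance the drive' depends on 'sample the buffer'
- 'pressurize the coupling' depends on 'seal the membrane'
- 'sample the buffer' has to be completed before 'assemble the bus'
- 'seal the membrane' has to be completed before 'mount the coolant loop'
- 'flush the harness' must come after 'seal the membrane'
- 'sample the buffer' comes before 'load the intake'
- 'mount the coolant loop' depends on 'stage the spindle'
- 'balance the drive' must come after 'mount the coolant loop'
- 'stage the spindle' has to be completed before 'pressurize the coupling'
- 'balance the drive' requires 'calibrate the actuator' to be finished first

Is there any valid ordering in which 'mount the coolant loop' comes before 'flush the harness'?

The constraints leave 'mount the coolant loop' and 'flush the harness' unordered relative to each other; nothing requires 'flush the harness' earlier.
So a valid ordering placing 'mount the coolant loop' earlier than 'flush the harness' exists.

Yes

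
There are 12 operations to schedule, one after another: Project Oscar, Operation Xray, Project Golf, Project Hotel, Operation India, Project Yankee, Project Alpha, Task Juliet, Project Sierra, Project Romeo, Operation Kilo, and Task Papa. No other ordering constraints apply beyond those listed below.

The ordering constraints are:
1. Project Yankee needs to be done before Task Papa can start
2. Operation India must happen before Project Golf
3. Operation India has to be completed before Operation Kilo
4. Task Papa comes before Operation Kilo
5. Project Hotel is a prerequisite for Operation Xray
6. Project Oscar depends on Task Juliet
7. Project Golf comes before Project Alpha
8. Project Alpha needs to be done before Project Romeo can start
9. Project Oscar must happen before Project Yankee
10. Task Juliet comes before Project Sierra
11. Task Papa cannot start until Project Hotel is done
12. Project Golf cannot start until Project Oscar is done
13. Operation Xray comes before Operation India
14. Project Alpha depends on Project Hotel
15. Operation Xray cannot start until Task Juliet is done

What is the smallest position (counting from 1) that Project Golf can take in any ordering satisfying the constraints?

The operations that are forced before Project Golf, directly or transitively, are Project Oscar, Operation Xray, Project Hotel, Operation India, Task Juliet. That's 5 operations.
So at minimum 5 operations come before Project Golf, putting Project Golf no earlier than position 6. That position is achievable by scheduling exactly those predecessors first.

6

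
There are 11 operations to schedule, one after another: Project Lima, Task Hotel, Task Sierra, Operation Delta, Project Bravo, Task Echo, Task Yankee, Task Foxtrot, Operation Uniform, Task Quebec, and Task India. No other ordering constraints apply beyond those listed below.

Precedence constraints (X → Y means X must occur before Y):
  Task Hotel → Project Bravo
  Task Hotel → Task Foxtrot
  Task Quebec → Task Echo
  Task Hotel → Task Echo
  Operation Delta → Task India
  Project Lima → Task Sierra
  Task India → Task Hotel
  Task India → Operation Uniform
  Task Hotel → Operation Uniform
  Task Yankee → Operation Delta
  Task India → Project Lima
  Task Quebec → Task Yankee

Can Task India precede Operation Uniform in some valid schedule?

Yes

Task India is actually forced before Operation Uniform by the constraints, so certainly some valid ordering has Task India first.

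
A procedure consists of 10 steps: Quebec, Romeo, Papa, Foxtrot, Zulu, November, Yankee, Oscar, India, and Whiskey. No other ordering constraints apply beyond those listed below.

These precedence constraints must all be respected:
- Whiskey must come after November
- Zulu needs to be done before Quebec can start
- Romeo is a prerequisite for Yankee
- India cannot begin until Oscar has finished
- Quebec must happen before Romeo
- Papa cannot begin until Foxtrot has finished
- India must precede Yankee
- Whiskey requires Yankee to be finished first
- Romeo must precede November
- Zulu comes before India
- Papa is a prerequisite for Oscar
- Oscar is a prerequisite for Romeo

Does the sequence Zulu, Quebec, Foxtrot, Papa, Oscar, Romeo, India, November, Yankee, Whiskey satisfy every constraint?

Checking each listed constraint against this order: for instance, Zulu is in position 1 and India in position 7, so that constraint holds — and the remaining constraints check out the same way.

Yes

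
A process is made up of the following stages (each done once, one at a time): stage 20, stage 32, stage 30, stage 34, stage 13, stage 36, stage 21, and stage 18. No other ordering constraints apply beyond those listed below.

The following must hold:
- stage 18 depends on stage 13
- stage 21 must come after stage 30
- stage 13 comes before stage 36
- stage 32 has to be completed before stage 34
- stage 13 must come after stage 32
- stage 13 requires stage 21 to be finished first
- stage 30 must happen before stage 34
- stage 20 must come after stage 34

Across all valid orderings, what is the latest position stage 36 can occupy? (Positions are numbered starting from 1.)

Nothing depends on stage 36, so it can be the final stage, position 8.

8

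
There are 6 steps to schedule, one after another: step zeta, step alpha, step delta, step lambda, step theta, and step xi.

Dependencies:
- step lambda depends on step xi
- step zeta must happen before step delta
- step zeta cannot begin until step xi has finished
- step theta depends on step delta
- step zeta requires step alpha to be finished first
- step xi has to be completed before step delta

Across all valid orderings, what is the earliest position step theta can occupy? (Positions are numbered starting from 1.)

The steps that are forced before step theta, directly or transitively, are step zeta, step alpha, step delta, step xi. That's 4 steps.
With 4 mandatory predecessors, the earliest step theta can sit is position 4+1 = 5, and placing just those 4 first achieves it.

5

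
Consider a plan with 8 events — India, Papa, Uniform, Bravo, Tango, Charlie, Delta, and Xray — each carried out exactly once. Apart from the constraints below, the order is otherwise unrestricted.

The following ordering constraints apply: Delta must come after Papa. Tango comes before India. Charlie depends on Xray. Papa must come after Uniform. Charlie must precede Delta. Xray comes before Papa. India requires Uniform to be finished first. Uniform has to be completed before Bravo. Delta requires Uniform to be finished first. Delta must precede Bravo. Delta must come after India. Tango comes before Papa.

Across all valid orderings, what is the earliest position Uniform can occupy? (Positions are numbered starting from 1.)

1

Nothing is required before Uniform; it can be the very first event.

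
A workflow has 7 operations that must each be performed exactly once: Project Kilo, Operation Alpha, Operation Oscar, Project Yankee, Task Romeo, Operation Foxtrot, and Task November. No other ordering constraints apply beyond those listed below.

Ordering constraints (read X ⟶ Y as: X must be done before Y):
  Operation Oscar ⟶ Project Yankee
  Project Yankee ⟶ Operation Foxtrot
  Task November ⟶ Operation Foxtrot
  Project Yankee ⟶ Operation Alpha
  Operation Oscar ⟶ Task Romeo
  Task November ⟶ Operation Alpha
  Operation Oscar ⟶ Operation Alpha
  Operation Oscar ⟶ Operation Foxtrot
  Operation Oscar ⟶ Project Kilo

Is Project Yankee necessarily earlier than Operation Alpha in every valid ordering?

Chaining the stated constraints: Project Yankee → Operation Alpha.
That forces Project Yankee before Operation Alpha in every valid schedule.

Yes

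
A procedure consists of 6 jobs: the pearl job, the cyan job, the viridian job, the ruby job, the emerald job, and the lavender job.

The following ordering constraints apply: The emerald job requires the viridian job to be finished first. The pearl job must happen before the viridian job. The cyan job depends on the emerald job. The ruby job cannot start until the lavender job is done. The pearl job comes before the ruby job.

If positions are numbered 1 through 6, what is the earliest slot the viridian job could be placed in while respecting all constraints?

2

The only job forced before the viridian job (directly or transitively) is the pearl job.
With 1 mandatory predecessor, the earliest the viridian job can sit is position 1+1 = 2, and placing just that one first achieves it.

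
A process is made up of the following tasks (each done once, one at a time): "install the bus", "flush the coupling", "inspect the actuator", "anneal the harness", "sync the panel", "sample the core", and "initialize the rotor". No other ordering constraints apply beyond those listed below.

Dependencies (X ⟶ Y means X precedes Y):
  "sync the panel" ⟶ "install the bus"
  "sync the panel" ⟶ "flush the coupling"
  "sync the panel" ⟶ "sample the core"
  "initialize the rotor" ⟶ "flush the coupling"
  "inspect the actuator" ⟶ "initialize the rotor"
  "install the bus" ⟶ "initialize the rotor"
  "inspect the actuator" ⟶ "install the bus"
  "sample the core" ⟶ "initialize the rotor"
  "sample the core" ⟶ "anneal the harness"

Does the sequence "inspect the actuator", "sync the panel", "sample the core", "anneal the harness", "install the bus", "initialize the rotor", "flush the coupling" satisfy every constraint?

Checking each listed constraint against this order: for instance, "sync the panel" is in position 2 and "flush the coupling" in position 7, so that constraint holds — and the remaining constraints check out the same way.

Yes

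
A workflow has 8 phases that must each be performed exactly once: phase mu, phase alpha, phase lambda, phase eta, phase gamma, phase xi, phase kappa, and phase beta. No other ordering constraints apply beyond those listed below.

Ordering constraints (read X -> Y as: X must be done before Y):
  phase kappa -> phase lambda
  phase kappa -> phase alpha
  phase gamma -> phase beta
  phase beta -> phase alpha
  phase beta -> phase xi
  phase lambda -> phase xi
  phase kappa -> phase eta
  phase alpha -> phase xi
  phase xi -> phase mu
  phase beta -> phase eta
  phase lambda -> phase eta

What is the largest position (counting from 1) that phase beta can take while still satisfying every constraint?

Following every chain forward from phase beta, the phases that must come later are phase mu, phase alpha, phase eta, phase xi — 4 of them.
So at least 4 phases follow phase beta, putting phase beta no later than position 4. That position is achievable by scheduling everything else first.

4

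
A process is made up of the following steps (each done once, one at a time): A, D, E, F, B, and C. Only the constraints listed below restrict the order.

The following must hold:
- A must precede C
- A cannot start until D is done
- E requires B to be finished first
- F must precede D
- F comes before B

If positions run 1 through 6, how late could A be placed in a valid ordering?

5

The only step forced after A (directly or by a chain) is C.
So at least 1 step follows A, putting A no later than position 5. That position is achievable by scheduling everything else first.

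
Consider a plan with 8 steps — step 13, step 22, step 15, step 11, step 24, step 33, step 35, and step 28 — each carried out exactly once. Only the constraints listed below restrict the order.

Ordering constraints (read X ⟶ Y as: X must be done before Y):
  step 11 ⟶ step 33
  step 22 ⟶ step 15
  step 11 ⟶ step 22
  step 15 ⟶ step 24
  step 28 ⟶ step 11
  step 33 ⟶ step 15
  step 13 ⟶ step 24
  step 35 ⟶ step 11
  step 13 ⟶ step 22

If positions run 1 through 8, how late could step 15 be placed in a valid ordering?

Following the constraints forward from step 15, its only required successor is step 24.
With 1 mandatory successor out of 8 steps total, the latest slot for step 15 is 8−1 = 7, and it's reachable by doing all non-successors before step 15.

7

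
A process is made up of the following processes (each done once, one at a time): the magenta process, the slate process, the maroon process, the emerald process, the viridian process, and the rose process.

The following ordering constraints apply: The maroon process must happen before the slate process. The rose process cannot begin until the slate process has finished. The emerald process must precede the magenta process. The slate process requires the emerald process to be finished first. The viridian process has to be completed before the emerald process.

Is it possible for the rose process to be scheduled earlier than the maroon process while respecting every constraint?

No

Following the maroon process → the slate process → the rose process, the maroon process must precede the rose process in every valid ordering.
So no valid ordering can have the rose process before the maroon process.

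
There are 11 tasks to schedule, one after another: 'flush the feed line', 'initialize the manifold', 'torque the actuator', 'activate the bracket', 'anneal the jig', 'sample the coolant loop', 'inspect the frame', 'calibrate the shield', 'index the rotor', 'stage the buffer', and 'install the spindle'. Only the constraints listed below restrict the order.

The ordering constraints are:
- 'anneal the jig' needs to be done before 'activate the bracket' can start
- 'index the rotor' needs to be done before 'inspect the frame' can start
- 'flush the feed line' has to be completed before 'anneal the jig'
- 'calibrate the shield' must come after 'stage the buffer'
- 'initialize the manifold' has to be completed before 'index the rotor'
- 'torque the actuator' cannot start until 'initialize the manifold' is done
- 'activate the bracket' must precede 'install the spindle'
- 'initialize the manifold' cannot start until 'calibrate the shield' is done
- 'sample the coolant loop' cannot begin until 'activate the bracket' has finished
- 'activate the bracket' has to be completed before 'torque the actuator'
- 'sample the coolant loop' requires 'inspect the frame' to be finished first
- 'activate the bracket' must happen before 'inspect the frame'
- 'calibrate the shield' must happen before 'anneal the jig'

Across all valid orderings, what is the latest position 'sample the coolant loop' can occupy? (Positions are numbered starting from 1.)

11

Nothing depends on 'sample the coolant loop', so it can be the final task, position 11.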